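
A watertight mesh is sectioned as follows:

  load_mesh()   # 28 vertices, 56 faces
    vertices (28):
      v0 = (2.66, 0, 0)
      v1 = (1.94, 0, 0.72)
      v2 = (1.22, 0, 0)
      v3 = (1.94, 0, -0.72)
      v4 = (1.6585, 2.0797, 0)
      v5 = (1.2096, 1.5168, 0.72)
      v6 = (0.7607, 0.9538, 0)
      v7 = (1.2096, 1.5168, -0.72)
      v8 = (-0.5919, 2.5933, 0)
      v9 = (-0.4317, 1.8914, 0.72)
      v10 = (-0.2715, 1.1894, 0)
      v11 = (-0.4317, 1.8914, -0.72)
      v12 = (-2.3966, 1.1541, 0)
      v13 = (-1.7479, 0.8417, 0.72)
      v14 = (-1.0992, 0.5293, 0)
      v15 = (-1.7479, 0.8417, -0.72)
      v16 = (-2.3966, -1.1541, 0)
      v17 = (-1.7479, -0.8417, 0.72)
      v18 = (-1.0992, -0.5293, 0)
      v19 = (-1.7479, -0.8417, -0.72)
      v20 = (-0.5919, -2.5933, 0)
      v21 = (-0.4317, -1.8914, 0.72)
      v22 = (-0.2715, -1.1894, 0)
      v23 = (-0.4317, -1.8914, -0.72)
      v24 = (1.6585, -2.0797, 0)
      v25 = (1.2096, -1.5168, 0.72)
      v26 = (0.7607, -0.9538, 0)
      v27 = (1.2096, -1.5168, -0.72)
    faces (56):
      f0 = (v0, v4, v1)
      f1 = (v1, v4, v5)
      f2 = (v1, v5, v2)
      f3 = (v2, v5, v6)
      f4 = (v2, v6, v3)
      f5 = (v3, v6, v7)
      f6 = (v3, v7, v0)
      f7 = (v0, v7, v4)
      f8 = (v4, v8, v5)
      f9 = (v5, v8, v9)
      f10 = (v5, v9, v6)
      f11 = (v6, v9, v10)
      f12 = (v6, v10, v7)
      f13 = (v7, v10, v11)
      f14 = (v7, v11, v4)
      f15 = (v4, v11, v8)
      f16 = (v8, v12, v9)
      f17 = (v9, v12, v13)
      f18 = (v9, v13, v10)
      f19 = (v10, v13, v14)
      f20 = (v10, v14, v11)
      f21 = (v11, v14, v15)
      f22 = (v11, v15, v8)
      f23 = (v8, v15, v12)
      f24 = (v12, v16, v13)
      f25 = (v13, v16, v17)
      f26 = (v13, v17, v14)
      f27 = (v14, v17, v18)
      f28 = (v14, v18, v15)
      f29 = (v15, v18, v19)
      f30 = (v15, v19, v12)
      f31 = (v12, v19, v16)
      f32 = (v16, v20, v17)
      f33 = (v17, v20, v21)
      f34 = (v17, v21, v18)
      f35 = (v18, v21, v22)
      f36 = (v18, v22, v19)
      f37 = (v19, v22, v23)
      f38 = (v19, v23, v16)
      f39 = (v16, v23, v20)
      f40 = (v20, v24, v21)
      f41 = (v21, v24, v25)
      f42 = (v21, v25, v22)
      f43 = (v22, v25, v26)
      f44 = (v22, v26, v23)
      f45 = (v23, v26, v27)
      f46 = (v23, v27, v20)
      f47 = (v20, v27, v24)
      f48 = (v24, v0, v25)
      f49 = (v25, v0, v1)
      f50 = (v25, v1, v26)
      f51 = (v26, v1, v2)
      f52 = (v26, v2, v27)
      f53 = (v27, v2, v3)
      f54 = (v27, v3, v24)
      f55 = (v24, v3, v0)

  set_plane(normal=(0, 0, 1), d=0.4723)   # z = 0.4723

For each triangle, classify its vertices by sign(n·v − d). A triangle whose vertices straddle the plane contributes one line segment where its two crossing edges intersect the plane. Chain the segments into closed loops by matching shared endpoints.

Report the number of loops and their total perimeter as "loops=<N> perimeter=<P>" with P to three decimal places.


loops=2 perimeter=23.569

Straddling triangles (28 of 56):
  (v0,v4,v1) [--+] → (1.84316, 0.715475, 0.4723)–(2.1877, 0, 0.4723)  len=0.7941
  (v1,v4,v5) [+-+] → (1.84316, 0.715475, 0.4723)–(1.36403, 1.71045, 0.4723)  len=1.1043
  (v1,v5,v2) [++-] → (1.21318, 0.994979, 0.4723)–(1.6923, 0, 0.4723)  len=1.1043
  (v2,v5,v6) [-+-] → (1.21318, 0.994979, 0.4723)–(1.05517, 1.32311, 0.4723)  len=0.3642
  (v4,v8,v5) [--+] → (0.589834, 1.88715, 0.4723)–(1.36403, 1.71045, 0.4723)  len=0.7941
  (v5,v8,v9) [+-+] → (0.589834, 1.88715, 0.4723)–(-0.486813, 2.13287, 0.4723)  len=1.1043
  (v5,v9,v6) [++-] → (-0.0214813, 1.56884, 0.4723)–(1.05517, 1.32311, 0.4723)  len=1.1043
  (v6,v9,v10) [-+-] → (-0.0214813, 1.56884, 0.4723)–(-0.376587, 1.64989, 0.4723)  len=0.3642
  (v8,v12,v9) [--+] → (-1.10768, 1.63775, 0.4723)–(-0.486813, 2.13287, 0.4723)  len=0.7941
  (v9,v12,v13) [+-+] → (-1.10768, 1.63775, 0.4723)–(-1.97107, 0.949174, 0.4723)  len=1.1043
  (v9,v13,v10) [++-] → (-1.23998, 0.961318, 0.4723)–(-0.376587, 1.64989, 0.4723)  len=1.1043
  (v10,v13,v14) [-+-] → (-1.23998, 0.961318, 0.4723)–(-1.52473, 0.734226, 0.4723)  len=0.3642
  (v12,v16,v13) [--+] → (-1.97107, 0.155089, 0.4723)–(-1.97107, 0.949174, 0.4723)  len=0.7941
  (v13,v16,v17) [+-+] → (-1.97107, 0.155089, 0.4723)–(-1.97107, -0.949174, 0.4723)  len=1.1043
  (v13,v17,v14) [++-] → (-1.52473, -0.370038, 0.4723)–(-1.52473, 0.734226, 0.4723)  len=1.1043
  (v14,v17,v18) [-+-] → (-1.52473, -0.370038, 0.4723)–(-1.52473, -0.734226, 0.4723)  len=0.3642
  (v16,v20,v17) [--+] → (-1.3502, -1.4443, 0.4723)–(-1.97107, -0.949174, 0.4723)  len=0.7941
  (v17,v20,v21) [+-+] → (-1.3502, -1.4443, 0.4723)–(-0.486813, -2.13287, 0.4723)  len=1.1043
  (v17,v21,v18) [++-] → (-0.661339, -1.4228, 0.4723)–(-1.52473, -0.734226, 0.4723)  len=1.1043
  (v18,v21,v22) [-+-] → (-0.661339, -1.4228, 0.4723)–(-0.376587, -1.64989, 0.4723)  len=0.3642
  (v20,v24,v21) [--+] → (0.287387, -1.95618, 0.4723)–(-0.486813, -2.13287, 0.4723)  len=0.7941
  (v21,v24,v25) [+-+] → (0.287387, -1.95618, 0.4723)–(1.36403, -1.71045, 0.4723)  len=1.1043
  (v21,v25,v22) [++-] → (0.70006, -1.40417, 0.4723)–(-0.376587, -1.64989, 0.4723)  len=1.1043
  (v22,v25,v26) [-+-] → (0.70006, -1.40417, 0.4723)–(1.05517, -1.32311, 0.4723)  len=0.3642
  (v24,v0,v25) [--+] → (1.70858, -0.994979, 0.4723)–(1.36403, -1.71045, 0.4723)  len=0.7941
  (v25,v0,v1) [+-+] → (1.70858, -0.994979, 0.4723)–(2.1877, 0, 0.4723)  len=1.1043
  (v25,v1,v26) [++-] → (1.53429, -0.328134, 0.4723)–(1.05517, -1.32311, 0.4723)  len=1.1043
  (v26,v1,v2) [-+-] → (1.53429, -0.328134, 0.4723)–(1.6923, 0, 0.4723)  len=0.3642

Chained into 2 loop(s):
  loop 1: 14 segments, perimeter = 13.2890
  loop 2: 14 segments, perimeter = 10.2798
Total perimeter = 23.569


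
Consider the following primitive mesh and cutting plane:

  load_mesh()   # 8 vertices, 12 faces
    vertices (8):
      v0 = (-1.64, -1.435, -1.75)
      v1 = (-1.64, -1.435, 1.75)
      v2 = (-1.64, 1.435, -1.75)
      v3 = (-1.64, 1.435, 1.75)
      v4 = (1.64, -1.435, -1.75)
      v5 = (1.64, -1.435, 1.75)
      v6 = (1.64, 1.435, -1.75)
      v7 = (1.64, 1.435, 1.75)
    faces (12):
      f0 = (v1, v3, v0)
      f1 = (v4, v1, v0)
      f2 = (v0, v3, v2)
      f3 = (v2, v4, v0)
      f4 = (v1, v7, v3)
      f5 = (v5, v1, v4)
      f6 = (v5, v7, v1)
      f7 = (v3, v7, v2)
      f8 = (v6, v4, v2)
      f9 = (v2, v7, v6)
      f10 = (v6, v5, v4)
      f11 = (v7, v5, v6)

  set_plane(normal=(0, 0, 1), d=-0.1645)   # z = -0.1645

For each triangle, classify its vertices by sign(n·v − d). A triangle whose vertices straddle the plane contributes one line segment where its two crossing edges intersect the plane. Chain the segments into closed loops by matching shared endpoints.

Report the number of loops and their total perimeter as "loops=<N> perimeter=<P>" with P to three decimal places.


loops=1 perimeter=12.300

Straddling triangles (8 of 12):
  (v1,v3,v0) [++-] → (-1.64, -0.13489, -0.1645)–(-1.64, -1.435, -0.1645)  len=1.3001
  (v4,v1,v0) [-+-] → (0.15416, -1.435, -0.1645)–(-1.64, -1.435, -0.1645)  len=1.7942
  (v0,v3,v2) [-+-] → (-1.64, -0.13489, -0.1645)–(-1.64, 1.435, -0.1645)  len=1.5699
  (v5,v1,v4) [++-] → (0.15416, -1.435, -0.1645)–(1.64, -1.435, -0.1645)  len=1.4858
  (v3,v7,v2) [++-] → (-0.15416, 1.435, -0.1645)–(-1.64, 1.435, -0.1645)  len=1.4858
  (v2,v7,v6) [-+-] → (-0.15416, 1.435, -0.1645)–(1.64, 1.435, -0.1645)  len=1.7942
  (v6,v5,v4) [-+-] → (1.64, 0.13489, -0.1645)–(1.64, -1.435, -0.1645)  len=1.5699
  (v7,v5,v6) [++-] → (1.64, 0.13489, -0.1645)–(1.64, 1.435, -0.1645)  len=1.3001

Chained into 1 loop(s):
  loop 1: 8 segments, perimeter = 12.3000
Total perimeter = 12.300


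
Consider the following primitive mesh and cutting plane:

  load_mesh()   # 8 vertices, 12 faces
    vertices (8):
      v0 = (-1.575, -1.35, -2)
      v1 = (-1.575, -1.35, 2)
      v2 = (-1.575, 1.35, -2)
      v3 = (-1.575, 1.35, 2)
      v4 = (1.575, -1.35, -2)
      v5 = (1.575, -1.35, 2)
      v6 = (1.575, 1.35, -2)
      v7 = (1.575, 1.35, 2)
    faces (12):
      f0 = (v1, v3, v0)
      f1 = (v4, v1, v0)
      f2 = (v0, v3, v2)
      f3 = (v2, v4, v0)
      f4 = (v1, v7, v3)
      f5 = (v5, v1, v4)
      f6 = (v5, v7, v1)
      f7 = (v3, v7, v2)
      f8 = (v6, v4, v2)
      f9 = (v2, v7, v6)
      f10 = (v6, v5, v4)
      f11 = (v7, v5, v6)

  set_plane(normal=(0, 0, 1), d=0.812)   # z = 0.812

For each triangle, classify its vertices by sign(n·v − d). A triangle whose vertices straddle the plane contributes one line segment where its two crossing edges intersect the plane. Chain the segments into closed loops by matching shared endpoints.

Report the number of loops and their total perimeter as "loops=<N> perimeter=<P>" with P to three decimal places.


loops=1 perimeter=11.700

Straddling triangles (8 of 12):
  (v1,v3,v0) [++-] → (-1.575, 0.5481, 0.812)–(-1.575, -1.35, 0.812)  len=1.8981
  (v4,v1,v0) [-+-] → (-0.63945, -1.35, 0.812)–(-1.575, -1.35, 0.812)  len=0.9355
  (v0,v3,v2) [-+-] → (-1.575, 0.5481, 0.812)–(-1.575, 1.35, 0.812)  len=0.8019
  (v5,v1,v4) [++-] → (-0.63945, -1.35, 0.812)–(1.575, -1.35, 0.812)  len=2.2145
  (v3,v7,v2) [++-] → (0.63945, 1.35, 0.812)–(-1.575, 1.35, 0.812)  len=2.2145
  (v2,v7,v6) [-+-] → (0.63945, 1.35, 0.812)–(1.575, 1.35, 0.812)  len=0.9355
  (v6,v5,v4) [-+-] → (1.575, -0.5481, 0.812)–(1.575, -1.35, 0.812)  len=0.8019
  (v7,v5,v6) [++-] → (1.575, -0.5481, 0.812)–(1.575, 1.35, 0.812)  len=1.8981

Chained into 1 loop(s):
  loop 1: 8 segments, perimeter = 11.7000
Total perimeter = 11.700


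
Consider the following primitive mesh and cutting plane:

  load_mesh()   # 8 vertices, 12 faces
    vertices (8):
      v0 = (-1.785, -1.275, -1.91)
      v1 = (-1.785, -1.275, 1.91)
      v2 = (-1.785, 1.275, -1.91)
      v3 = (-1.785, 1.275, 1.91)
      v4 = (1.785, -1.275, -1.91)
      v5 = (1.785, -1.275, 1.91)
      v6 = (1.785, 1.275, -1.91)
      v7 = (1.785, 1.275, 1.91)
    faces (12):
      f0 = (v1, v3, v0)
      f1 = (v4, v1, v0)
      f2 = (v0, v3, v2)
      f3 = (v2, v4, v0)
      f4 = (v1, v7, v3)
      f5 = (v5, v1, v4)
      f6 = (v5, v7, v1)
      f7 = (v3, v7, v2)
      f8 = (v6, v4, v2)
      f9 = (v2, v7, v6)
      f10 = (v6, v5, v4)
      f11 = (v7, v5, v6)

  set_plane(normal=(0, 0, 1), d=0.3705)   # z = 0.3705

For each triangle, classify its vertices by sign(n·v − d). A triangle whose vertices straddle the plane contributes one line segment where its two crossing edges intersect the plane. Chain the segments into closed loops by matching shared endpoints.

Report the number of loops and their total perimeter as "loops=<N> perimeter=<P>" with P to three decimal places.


Straddling triangles (8 of 12):
  (v1,v3,v0) [++-] → (-1.785, 0.247323, 0.3705)–(-1.785, -1.275, 0.3705)  len=1.5223
  (v4,v1,v0) [-+-] → (-0.346253, -1.275, 0.3705)–(-1.785, -1.275, 0.3705)  len=1.4387
  (v0,v3,v2) [-+-] → (-1.785, 0.247323, 0.3705)–(-1.785, 1.275, 0.3705)  len=1.0277
  (v5,v1,v4) [++-] → (-0.346253, -1.275, 0.3705)–(1.785, -1.275, 0.3705)  len=2.1313
  (v3,v7,v2) [++-] → (0.346253, 1.275, 0.3705)–(-1.785, 1.275, 0.3705)  len=2.1313
  (v2,v7,v6) [-+-] → (0.346253, 1.275, 0.3705)–(1.785, 1.275, 0.3705)  len=1.4387
  (v6,v5,v4) [-+-] → (1.785, -0.247323, 0.3705)–(1.785, -1.275, 0.3705)  len=1.0277
  (v7,v5,v6) [++-] → (1.785, -0.247323, 0.3705)–(1.785, 1.275, 0.3705)  len=1.5223

Chained into 1 loop(s):
  loop 1: 8 segments, perimeter = 12.2400
Total perimeter = 12.240

loops=1 perimeter=12.240


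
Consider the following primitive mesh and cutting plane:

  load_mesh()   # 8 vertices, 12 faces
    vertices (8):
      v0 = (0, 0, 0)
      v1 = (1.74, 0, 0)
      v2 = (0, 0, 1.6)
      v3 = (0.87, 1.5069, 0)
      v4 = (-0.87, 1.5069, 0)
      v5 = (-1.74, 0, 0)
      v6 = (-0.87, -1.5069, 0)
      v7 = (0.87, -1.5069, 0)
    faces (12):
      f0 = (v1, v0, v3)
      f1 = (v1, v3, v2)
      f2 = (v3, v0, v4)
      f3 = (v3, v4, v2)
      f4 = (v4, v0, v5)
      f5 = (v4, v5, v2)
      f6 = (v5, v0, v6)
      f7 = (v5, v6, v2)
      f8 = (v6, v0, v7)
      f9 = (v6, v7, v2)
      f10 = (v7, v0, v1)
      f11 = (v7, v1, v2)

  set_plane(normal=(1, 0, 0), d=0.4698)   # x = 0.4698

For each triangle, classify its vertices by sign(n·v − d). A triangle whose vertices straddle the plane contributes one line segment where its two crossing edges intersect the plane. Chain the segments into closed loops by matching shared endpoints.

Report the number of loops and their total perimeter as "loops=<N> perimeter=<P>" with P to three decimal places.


Straddling triangles (8 of 12):
  (v1,v0,v3) [+-+] → (0.4698, 0, 0)–(0.4698, 0.813726, 0)  len=0.8137
  (v1,v3,v2) [++-] → (0.4698, 0.813726, 0.736)–(0.4698, 0, 1.168)  len=0.9213
  (v3,v0,v4) [+--] → (0.4698, 0.813726, 0)–(0.4698, 1.5069, 0)  len=0.6932
  (v3,v4,v2) [+--] → (0.4698, 1.5069, 0)–(0.4698, 0.813726, 0.736)  len=1.0110
  (v6,v0,v7) [--+] → (0.4698, -0.813726, 0)–(0.4698, -1.5069, 0)  len=0.6932
  (v6,v7,v2) [-+-] → (0.4698, -1.5069, 0)–(0.4698, -0.813726, 0.736)  len=1.0110
  (v7,v0,v1) [+-+] → (0.4698, -0.813726, 0)–(0.4698, 0, 0)  len=0.8137
  (v7,v1,v2) [++-] → (0.4698, 0, 1.168)–(0.4698, -0.813726, 0.736)  len=0.9213

Chained into 1 loop(s):
  loop 1: 8 segments, perimeter = 6.8784
Total perimeter = 6.878

loops=1 perimeter=6.878


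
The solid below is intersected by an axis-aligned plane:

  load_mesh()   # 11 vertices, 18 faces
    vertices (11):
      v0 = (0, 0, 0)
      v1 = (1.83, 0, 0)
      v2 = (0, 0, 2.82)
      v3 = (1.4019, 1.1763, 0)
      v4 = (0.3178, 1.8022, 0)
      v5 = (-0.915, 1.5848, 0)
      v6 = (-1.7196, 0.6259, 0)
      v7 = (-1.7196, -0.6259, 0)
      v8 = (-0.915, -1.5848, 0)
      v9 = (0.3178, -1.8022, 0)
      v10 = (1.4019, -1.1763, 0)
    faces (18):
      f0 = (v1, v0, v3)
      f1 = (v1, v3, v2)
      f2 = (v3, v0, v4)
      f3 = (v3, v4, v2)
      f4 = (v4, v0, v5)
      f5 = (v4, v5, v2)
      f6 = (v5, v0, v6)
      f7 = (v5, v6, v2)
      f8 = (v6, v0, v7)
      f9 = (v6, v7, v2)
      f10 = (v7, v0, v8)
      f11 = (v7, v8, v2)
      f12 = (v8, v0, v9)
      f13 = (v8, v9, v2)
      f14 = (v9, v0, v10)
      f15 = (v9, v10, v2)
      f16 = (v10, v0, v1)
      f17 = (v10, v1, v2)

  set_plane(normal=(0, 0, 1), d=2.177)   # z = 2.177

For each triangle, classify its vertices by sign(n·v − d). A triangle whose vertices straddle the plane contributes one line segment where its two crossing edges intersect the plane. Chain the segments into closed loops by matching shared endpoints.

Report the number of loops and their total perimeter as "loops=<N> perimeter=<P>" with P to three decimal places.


Straddling triangles (9 of 18):
  (v1,v3,v2) [--+] → (0.319653, 0.268213, 2.177)–(0.417266, 0, 2.177)  len=0.2854
  (v3,v4,v2) [--+] → (0.0724629, 0.410927, 2.177)–(0.319653, 0.268213, 2.177)  len=0.2854
  (v4,v5,v2) [--+] → (-0.208633, 0.361357, 2.177)–(0.0724629, 0.410927, 2.177)  len=0.2854
  (v5,v6,v2) [--+] → (-0.392093, 0.142714, 2.177)–(-0.208633, 0.361357, 2.177)  len=0.2854
  (v6,v7,v2) [--+] → (-0.392093, -0.142714, 2.177)–(-0.392093, 0.142714, 2.177)  len=0.2854
  (v7,v8,v2) [--+] → (-0.208633, -0.361357, 2.177)–(-0.392093, -0.142714, 2.177)  len=0.2854
  (v8,v9,v2) [--+] → (0.0724629, -0.410927, 2.177)–(-0.208633, -0.361357, 2.177)  len=0.2854
  (v9,v10,v2) [--+] → (0.319653, -0.268213, 2.177)–(0.0724629, -0.410927, 2.177)  len=0.2854
  (v10,v1,v2) [--+] → (0.417266, 0, 2.177)–(0.319653, -0.268213, 2.177)  len=0.2854

Chained into 1 loop(s):
  loop 1: 9 segments, perimeter = 2.5688
Total perimeter = 2.569

loops=1 perimeter=2.569


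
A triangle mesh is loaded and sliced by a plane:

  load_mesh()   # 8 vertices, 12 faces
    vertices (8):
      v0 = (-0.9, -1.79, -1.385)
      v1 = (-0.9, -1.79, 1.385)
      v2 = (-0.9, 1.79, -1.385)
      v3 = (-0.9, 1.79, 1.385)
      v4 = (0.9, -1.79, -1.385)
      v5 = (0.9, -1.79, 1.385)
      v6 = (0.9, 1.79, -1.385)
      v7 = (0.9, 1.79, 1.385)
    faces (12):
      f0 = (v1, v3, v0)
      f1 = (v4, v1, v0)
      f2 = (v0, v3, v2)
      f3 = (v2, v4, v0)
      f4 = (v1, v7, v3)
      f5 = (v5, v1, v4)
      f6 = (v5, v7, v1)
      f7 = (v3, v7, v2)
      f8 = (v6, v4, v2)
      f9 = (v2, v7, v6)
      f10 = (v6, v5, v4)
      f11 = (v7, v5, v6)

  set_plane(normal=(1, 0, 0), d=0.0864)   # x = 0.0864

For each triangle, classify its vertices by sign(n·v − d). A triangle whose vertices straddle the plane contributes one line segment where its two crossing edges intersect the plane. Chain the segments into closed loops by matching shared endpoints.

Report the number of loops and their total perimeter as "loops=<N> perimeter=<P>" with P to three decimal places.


loops=1 perimeter=12.700

Straddling triangles (8 of 12):
  (v4,v1,v0) [+--] → (0.0864, -1.79, -0.13296)–(0.0864, -1.79, -1.385)  len=1.2520
  (v2,v4,v0) [-+-] → (0.0864, -0.17184, -1.385)–(0.0864, -1.79, -1.385)  len=1.6182
  (v1,v7,v3) [-+-] → (0.0864, 0.17184, 1.385)–(0.0864, 1.79, 1.385)  len=1.6182
  (v5,v1,v4) [+-+] → (0.0864, -1.79, 1.385)–(0.0864, -1.79, -0.13296)  len=1.5180
  (v5,v7,v1) [++-] → (0.0864, 0.17184, 1.385)–(0.0864, -1.79, 1.385)  len=1.9618
  (v3,v7,v2) [-+-] → (0.0864, 1.79, 1.385)–(0.0864, 1.79, 0.13296)  len=1.2520
  (v6,v4,v2) [++-] → (0.0864, -0.17184, -1.385)–(0.0864, 1.79, -1.385)  len=1.9618
  (v2,v7,v6) [-++] → (0.0864, 1.79, 0.13296)–(0.0864, 1.79, -1.385)  len=1.5180

Chained into 1 loop(s):
  loop 1: 8 segments, perimeter = 12.7000
Total perimeter = 12.700


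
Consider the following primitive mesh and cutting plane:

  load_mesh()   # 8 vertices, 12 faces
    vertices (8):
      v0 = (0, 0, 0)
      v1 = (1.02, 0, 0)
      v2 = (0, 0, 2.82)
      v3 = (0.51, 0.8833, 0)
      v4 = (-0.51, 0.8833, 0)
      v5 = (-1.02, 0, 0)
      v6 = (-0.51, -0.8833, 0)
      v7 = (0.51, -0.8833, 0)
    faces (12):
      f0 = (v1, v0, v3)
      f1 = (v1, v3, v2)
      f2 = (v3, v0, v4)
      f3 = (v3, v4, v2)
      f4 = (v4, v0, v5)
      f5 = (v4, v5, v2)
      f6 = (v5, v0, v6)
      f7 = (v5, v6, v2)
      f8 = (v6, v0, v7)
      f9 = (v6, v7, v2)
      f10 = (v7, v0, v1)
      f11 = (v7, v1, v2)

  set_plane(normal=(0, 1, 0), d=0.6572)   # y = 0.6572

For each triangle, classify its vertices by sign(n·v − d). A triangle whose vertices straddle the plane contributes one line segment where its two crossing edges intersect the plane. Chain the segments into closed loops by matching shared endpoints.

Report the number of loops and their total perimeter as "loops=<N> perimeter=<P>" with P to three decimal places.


Straddling triangles (6 of 12):
  (v1,v0,v3) [--+] → (0.379454, 0.6572, 0)–(0.640546, 0.6572, 0)  len=0.2611
  (v1,v3,v2) [-+-] → (0.640546, 0.6572, 0)–(0.379454, 0.6572, 0.721841)  len=0.7676
  (v3,v0,v4) [+-+] → (0.379454, 0.6572, 0)–(-0.379454, 0.6572, 0)  len=0.7589
  (v3,v4,v2) [++-] → (-0.379454, 0.6572, 0.721841)–(0.379454, 0.6572, 0.721841)  len=0.7589
  (v4,v0,v5) [+--] → (-0.379454, 0.6572, 0)–(-0.640546, 0.6572, 0)  len=0.2611
  (v4,v5,v2) [+--] → (-0.640546, 0.6572, 0)–(-0.379454, 0.6572, 0.721841)  len=0.7676

Chained into 1 loop(s):
  loop 1: 6 segments, perimeter = 3.5752
Total perimeter = 3.575

loops=1 perimeter=3.575


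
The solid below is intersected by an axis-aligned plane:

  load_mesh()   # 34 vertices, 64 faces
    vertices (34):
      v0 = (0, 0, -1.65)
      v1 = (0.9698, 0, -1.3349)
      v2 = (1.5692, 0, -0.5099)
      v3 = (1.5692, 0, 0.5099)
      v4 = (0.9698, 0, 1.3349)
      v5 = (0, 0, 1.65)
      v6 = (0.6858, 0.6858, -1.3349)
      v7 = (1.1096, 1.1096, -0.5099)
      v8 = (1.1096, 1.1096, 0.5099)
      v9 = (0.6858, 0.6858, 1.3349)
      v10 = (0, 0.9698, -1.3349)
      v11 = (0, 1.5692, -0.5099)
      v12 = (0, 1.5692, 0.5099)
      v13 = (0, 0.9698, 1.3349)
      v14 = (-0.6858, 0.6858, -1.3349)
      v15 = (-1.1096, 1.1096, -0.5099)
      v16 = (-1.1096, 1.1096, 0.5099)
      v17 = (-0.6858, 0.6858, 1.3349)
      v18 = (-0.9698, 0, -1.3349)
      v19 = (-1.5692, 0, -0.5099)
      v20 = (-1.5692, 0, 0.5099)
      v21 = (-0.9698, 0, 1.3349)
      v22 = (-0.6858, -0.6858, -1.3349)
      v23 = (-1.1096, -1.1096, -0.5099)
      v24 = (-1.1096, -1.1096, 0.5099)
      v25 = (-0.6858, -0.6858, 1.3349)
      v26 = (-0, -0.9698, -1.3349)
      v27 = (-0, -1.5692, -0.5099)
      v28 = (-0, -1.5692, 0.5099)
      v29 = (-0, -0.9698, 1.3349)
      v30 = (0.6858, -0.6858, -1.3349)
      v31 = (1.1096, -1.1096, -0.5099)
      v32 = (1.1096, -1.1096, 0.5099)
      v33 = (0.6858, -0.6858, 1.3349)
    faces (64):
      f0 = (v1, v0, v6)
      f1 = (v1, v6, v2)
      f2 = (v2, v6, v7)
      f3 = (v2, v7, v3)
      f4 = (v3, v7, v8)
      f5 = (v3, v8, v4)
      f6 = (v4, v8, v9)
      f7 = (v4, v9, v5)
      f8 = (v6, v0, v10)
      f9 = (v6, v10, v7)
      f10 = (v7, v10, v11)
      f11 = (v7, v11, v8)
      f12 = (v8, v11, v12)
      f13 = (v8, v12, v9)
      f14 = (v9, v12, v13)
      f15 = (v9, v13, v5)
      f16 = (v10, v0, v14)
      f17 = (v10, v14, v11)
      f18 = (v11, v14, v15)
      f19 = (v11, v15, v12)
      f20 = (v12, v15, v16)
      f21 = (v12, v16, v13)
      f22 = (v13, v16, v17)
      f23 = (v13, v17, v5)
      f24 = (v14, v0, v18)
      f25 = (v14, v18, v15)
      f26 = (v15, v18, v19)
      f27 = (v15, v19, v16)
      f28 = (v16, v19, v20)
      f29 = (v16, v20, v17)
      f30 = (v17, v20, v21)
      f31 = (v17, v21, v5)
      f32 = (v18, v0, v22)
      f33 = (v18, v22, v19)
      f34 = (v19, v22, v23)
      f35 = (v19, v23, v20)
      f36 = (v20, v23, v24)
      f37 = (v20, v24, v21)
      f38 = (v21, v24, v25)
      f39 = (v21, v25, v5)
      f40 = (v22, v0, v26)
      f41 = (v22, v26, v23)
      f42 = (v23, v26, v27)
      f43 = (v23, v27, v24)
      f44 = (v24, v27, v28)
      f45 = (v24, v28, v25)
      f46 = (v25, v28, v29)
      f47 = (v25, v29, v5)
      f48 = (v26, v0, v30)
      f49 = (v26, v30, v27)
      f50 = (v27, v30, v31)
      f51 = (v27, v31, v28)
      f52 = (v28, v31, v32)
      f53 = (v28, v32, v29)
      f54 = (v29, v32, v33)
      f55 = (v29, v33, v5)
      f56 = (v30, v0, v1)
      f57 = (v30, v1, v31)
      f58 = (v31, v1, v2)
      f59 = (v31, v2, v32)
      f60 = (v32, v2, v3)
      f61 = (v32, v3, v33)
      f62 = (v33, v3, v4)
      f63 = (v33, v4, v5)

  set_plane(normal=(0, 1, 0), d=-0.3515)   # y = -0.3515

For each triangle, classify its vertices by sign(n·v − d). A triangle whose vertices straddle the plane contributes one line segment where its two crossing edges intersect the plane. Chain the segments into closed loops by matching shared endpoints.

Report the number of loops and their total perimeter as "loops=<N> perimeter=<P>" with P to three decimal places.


loops=1 perimeter=9.525

Straddling triangles (20 of 64):
  (v18,v0,v22) [++-] → (-0.3515, -0.3515, -1.4885)–(-0.824239, -0.3515, -1.3349)  len=0.4971
  (v18,v22,v19) [+-+] → (-0.824239, -0.3515, -1.3349)–(-1.11642, -0.3515, -0.932746)  len=0.4971
  (v19,v22,v23) [+--] → (-1.11642, -0.3515, -0.932746)–(-1.42361, -0.3515, -0.5099)  len=0.5226
  (v19,v23,v20) [+-+] → (-1.42361, -0.3515, -0.5099)–(-1.42361, -0.3515, 0.186847)  len=0.6967
  (v20,v23,v24) [+--] → (-1.42361, -0.3515, 0.186847)–(-1.42361, -0.3515, 0.5099)  len=0.3231
  (v20,v24,v21) [+-+] → (-1.42361, -0.3515, 0.5099)–(-1.01409, -0.3515, 1.07356)  len=0.6967
  (v21,v24,v25) [+--] → (-1.01409, -0.3515, 1.07356)–(-0.824239, -0.3515, 1.3349)  len=0.3230
  (v21,v25,v5) [+-+] → (-0.824239, -0.3515, 1.3349)–(-0.3515, -0.3515, 1.4885)  len=0.4971
  (v22,v0,v26) [-+-] → (-0.3515, -0.3515, -1.4885)–(0, -0.3515, -1.53579)  len=0.3547
  (v25,v29,v5) [--+] → (0, -0.3515, 1.53579)–(-0.3515, -0.3515, 1.4885)  len=0.3547
  (v26,v0,v30) [-+-] → (0, -0.3515, -1.53579)–(0.3515, -0.3515, -1.4885)  len=0.3547
  (v29,v33,v5) [--+] → (0.3515, -0.3515, 1.4885)–(0, -0.3515, 1.53579)  len=0.3547
  (v30,v0,v1) [-++] → (0.3515, -0.3515, -1.4885)–(0.824239, -0.3515, -1.3349)  len=0.4971
  (v30,v1,v31) [-+-] → (0.824239, -0.3515, -1.3349)–(1.01409, -0.3515, -1.07356)  len=0.3230
  (v31,v1,v2) [-++] → (1.01409, -0.3515, -1.07356)–(1.42361, -0.3515, -0.5099)  len=0.6967
  (v31,v2,v32) [-+-] → (1.42361, -0.3515, -0.5099)–(1.42361, -0.3515, -0.186847)  len=0.3231
  (v32,v2,v3) [-++] → (1.42361, -0.3515, -0.186847)–(1.42361, -0.3515, 0.5099)  len=0.6967
  (v32,v3,v33) [-+-] → (1.42361, -0.3515, 0.5099)–(1.11642, -0.3515, 0.932746)  len=0.5226
  (v33,v3,v4) [-++] → (1.11642, -0.3515, 0.932746)–(0.824239, -0.3515, 1.3349)  len=0.4971
  (v33,v4,v5) [-++] → (0.824239, -0.3515, 1.3349)–(0.3515, -0.3515, 1.4885)  len=0.4971

Chained into 1 loop(s):
  loop 1: 20 segments, perimeter = 9.5255
Total perimeter = 9.525


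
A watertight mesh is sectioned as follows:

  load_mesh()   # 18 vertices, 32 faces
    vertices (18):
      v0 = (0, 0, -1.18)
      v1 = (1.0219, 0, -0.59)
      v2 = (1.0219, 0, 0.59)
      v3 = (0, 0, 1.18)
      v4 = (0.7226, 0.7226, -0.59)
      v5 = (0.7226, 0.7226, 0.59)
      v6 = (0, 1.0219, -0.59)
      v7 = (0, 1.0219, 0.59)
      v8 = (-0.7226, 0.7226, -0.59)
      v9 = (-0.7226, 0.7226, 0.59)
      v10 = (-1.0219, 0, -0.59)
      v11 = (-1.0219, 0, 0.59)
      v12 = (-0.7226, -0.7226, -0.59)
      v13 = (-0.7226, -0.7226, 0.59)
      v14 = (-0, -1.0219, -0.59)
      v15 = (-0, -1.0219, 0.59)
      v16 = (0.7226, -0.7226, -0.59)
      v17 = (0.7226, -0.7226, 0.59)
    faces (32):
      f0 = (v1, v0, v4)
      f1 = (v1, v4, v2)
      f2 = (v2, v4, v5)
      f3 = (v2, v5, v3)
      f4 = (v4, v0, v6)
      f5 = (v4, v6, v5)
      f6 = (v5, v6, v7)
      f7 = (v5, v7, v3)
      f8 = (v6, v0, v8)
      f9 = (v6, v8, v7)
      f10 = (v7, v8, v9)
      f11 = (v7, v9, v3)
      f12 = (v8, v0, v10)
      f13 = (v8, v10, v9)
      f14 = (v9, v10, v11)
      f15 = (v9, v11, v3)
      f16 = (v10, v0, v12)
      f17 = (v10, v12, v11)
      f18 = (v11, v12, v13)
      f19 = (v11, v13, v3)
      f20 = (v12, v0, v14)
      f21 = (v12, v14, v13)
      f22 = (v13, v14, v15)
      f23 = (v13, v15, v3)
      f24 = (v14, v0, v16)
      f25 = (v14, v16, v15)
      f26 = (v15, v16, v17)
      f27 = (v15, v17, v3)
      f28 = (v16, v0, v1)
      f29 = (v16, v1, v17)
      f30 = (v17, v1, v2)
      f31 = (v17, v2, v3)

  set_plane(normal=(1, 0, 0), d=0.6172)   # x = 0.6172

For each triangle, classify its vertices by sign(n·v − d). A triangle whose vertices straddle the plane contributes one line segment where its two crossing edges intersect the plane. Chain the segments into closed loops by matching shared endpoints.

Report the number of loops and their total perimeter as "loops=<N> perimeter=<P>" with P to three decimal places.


loops=1 perimeter=5.587

Straddling triangles (12 of 32):
  (v1,v0,v4) [+-+] → (0.6172, 0, -0.823656)–(0.6172, 0.6172, -0.676059)  len=0.6346
  (v2,v5,v3) [++-] → (0.6172, 0.6172, 0.676059)–(0.6172, 0, 0.823656)  len=0.6346
  (v4,v0,v6) [+--] → (0.6172, 0.6172, -0.676059)–(0.6172, 0.766257, -0.59)  len=0.1721
  (v4,v6,v5) [+-+] → (0.6172, 0.766257, -0.59)–(0.6172, 0.766257, 0.417883)  len=1.0079
  (v5,v6,v7) [+--] → (0.6172, 0.766257, 0.417883)–(0.6172, 0.766257, 0.59)  len=0.1721
  (v5,v7,v3) [+--] → (0.6172, 0.766257, 0.59)–(0.6172, 0.6172, 0.676059)  len=0.1721
  (v14,v0,v16) [--+] → (0.6172, -0.6172, -0.676059)–(0.6172, -0.766257, -0.59)  len=0.1721
  (v14,v16,v15) [-+-] → (0.6172, -0.766257, -0.59)–(0.6172, -0.766257, -0.417883)  len=0.1721
  (v15,v16,v17) [-++] → (0.6172, -0.766257, -0.417883)–(0.6172, -0.766257, 0.59)  len=1.0079
  (v15,v17,v3) [-+-] → (0.6172, -0.766257, 0.59)–(0.6172, -0.6172, 0.676059)  len=0.1721
  (v16,v0,v1) [+-+] → (0.6172, -0.6172, -0.676059)–(0.6172, 0, -0.823656)  len=0.6346
  (v17,v2,v3) [++-] → (0.6172, 0, 0.823656)–(0.6172, -0.6172, 0.676059)  len=0.6346

Chained into 1 loop(s):
  loop 1: 12 segments, perimeter = 5.5869
Total perimeter = 5.587


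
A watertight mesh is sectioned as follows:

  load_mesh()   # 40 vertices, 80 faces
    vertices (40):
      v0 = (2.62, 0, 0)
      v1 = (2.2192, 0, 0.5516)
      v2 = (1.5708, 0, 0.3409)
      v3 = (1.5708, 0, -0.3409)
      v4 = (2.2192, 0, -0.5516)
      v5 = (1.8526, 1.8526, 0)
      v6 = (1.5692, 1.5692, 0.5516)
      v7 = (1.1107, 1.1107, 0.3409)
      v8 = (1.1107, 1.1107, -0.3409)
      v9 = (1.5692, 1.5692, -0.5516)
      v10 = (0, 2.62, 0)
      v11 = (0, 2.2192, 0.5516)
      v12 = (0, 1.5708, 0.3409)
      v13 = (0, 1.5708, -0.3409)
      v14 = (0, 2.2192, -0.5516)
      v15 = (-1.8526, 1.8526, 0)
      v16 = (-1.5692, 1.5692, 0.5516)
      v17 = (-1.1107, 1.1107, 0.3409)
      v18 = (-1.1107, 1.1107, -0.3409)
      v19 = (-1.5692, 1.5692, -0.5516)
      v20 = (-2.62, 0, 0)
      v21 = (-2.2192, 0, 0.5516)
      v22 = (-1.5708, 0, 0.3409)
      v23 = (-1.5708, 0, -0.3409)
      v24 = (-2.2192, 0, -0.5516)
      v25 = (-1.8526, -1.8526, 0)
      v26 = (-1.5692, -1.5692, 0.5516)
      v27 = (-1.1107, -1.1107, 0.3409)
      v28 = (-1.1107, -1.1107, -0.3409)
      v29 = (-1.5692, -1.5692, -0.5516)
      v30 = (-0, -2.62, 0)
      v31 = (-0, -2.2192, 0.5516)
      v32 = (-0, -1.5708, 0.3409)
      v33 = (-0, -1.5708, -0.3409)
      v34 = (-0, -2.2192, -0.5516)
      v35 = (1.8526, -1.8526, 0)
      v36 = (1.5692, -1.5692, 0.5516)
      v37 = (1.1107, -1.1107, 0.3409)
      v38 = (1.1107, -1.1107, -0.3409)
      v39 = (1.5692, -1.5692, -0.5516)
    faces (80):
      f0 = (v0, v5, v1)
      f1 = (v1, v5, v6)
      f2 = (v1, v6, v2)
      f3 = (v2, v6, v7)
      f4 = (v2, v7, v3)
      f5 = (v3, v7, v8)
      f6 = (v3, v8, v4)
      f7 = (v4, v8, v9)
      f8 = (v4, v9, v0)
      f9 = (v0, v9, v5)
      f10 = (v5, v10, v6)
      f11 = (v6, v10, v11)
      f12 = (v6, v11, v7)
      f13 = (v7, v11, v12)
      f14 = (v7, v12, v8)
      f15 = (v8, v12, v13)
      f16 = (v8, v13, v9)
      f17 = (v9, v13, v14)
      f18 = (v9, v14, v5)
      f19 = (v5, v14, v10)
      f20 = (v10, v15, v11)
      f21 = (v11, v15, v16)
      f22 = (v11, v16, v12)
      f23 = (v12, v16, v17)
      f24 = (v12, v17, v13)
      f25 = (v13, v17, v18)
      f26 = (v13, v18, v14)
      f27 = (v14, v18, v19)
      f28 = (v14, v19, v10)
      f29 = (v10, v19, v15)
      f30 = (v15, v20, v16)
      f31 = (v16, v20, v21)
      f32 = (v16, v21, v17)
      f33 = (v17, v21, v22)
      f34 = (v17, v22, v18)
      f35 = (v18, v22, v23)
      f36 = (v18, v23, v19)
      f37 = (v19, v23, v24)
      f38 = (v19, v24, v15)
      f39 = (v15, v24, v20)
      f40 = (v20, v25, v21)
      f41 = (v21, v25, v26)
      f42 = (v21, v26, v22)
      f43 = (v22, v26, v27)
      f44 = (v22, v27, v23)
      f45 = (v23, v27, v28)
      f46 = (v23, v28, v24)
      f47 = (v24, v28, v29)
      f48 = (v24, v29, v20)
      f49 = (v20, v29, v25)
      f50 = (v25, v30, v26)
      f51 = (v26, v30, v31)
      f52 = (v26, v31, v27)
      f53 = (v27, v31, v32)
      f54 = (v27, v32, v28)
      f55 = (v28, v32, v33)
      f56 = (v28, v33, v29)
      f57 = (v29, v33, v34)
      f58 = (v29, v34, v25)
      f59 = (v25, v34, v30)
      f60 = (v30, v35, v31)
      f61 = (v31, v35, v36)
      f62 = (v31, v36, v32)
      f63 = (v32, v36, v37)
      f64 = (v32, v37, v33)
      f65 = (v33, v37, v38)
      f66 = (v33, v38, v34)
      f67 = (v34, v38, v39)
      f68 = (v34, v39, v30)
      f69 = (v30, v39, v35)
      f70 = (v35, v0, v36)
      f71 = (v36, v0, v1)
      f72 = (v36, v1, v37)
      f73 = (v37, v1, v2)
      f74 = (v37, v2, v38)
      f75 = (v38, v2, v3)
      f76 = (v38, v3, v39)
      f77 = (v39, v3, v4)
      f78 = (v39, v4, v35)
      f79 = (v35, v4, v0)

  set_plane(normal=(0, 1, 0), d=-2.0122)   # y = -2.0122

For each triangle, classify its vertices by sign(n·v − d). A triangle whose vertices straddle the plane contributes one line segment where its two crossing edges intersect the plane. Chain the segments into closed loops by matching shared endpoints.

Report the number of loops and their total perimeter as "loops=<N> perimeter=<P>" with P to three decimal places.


loops=1 perimeter=6.472

Straddling triangles (14 of 80):
  (v25,v30,v26) [+-+] → (-1.46731, -2.0122, 0)–(-0.907651, -2.0122, 0.319055)  len=0.6442
  (v26,v30,v31) [+--] → (-0.907651, -2.0122, 0.319055)–(-0.49973, -2.0122, 0.5516)  len=0.4695
  (v26,v31,v27) [+-+] → (-0.49973, -2.0122, 0.5516)–(-0.207411, -2.0122, 0.512254)  len=0.2950
  (v27,v31,v32) [+-+] → (-0.207411, -2.0122, 0.512254)–(0, -2.0122, 0.484335)  len=0.2093
  (v29,v33,v34) [++-] → (0, -2.0122, -0.484335)–(-0.49973, -2.0122, -0.5516)  len=0.5042
  (v29,v34,v25) [+-+] → (-0.49973, -2.0122, -0.5516)–(-1.04607, -2.0122, -0.24014)  len=0.6289
  (v25,v34,v30) [+--] → (-1.04607, -2.0122, -0.24014)–(-1.46731, -2.0122, 0)  len=0.4849
  (v30,v35,v31) [-+-] → (1.46731, -2.0122, 0)–(1.04607, -2.0122, 0.24014)  len=0.4849
  (v31,v35,v36) [-++] → (1.04607, -2.0122, 0.24014)–(0.49973, -2.0122, 0.5516)  len=0.6289
  (v31,v36,v32) [-++] → (0.49973, -2.0122, 0.5516)–(0, -2.0122, 0.484335)  len=0.5042
  (v33,v38,v34) [++-] → (0.207411, -2.0122, -0.512254)–(0, -2.0122, -0.484335)  len=0.2093
  (v34,v38,v39) [-++] → (0.207411, -2.0122, -0.512254)–(0.49973, -2.0122, -0.5516)  len=0.2950
  (v34,v39,v30) [-+-] → (0.49973, -2.0122, -0.5516)–(0.907651, -2.0122, -0.319055)  len=0.4695
  (v30,v39,v35) [-++] → (0.907651, -2.0122, -0.319055)–(1.46731, -2.0122, 0)  len=0.6442

Chained into 1 loop(s):
  loop 1: 14 segments, perimeter = 6.4720
Total perimeter = 6.472


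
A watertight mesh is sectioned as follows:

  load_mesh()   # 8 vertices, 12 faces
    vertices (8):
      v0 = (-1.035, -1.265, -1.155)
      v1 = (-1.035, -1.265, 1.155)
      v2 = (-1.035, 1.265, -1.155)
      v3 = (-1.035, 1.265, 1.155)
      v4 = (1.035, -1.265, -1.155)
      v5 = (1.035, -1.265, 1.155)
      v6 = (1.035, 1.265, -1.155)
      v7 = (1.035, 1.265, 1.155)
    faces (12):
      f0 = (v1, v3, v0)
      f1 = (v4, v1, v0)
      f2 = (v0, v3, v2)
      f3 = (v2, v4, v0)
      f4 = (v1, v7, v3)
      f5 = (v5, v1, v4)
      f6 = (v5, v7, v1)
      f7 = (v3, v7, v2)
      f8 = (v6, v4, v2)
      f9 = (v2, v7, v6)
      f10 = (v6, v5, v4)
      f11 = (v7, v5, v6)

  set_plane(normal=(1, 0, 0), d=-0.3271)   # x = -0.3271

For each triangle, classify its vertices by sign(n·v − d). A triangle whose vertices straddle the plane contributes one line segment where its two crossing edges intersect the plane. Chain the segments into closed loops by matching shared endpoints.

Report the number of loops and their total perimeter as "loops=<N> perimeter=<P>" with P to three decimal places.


Straddling triangles (8 of 12):
  (v4,v1,v0) [+--] → (-0.3271, -1.265, 0.365025)–(-0.3271, -1.265, -1.155)  len=1.5200
  (v2,v4,v0) [-+-] → (-0.3271, 0.399789, -1.155)–(-0.3271, -1.265, -1.155)  len=1.6648
  (v1,v7,v3) [-+-] → (-0.3271, -0.399789, 1.155)–(-0.3271, 1.265, 1.155)  len=1.6648
  (v5,v1,v4) [+-+] → (-0.3271, -1.265, 1.155)–(-0.3271, -1.265, 0.365025)  len=0.7900
  (v5,v7,v1) [++-] → (-0.3271, -0.399789, 1.155)–(-0.3271, -1.265, 1.155)  len=0.8652
  (v3,v7,v2) [-+-] → (-0.3271, 1.265, 1.155)–(-0.3271, 1.265, -0.365025)  len=1.5200
  (v6,v4,v2) [++-] → (-0.3271, 0.399789, -1.155)–(-0.3271, 1.265, -1.155)  len=0.8652
  (v2,v7,v6) [-++] → (-0.3271, 1.265, -0.365025)–(-0.3271, 1.265, -1.155)  len=0.7900

Chained into 1 loop(s):
  loop 1: 8 segments, perimeter = 9.6800
Total perimeter = 9.680

loops=1 perimeter=9.680


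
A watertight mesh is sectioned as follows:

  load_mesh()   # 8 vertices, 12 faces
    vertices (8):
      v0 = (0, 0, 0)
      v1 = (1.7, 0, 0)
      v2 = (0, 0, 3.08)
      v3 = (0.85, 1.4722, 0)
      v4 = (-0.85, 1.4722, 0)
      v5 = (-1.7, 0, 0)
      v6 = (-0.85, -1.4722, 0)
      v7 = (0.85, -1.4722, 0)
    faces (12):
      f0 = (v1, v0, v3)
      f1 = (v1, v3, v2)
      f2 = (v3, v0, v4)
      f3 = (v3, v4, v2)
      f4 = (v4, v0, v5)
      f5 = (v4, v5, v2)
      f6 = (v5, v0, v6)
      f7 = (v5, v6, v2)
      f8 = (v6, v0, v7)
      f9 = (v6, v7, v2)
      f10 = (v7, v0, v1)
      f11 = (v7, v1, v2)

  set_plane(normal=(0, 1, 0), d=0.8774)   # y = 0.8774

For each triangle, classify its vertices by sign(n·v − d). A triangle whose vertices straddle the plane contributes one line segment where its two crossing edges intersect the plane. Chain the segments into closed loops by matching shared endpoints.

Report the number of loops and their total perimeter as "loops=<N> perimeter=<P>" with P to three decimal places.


loops=1 perimeter=6.243

Straddling triangles (6 of 12):
  (v1,v0,v3) [--+] → (0.506582, 0.8774, 0)–(1.19342, 0.8774, 0)  len=0.6868
  (v1,v3,v2) [-+-] → (1.19342, 0.8774, 0)–(0.506582, 0.8774, 1.24439)  len=1.4214
  (v3,v0,v4) [+-+] → (0.506582, 0.8774, 0)–(-0.506582, 0.8774, 0)  len=1.0132
  (v3,v4,v2) [++-] → (-0.506582, 0.8774, 1.24439)–(0.506582, 0.8774, 1.24439)  len=1.0132
  (v4,v0,v5) [+--] → (-0.506582, 0.8774, 0)–(-1.19342, 0.8774, 0)  len=0.6868
  (v4,v5,v2) [+--] → (-1.19342, 0.8774, 0)–(-0.506582, 0.8774, 1.24439)  len=1.4214

Chained into 1 loop(s):
  loop 1: 6 segments, perimeter = 6.2427
Total perimeter = 6.243


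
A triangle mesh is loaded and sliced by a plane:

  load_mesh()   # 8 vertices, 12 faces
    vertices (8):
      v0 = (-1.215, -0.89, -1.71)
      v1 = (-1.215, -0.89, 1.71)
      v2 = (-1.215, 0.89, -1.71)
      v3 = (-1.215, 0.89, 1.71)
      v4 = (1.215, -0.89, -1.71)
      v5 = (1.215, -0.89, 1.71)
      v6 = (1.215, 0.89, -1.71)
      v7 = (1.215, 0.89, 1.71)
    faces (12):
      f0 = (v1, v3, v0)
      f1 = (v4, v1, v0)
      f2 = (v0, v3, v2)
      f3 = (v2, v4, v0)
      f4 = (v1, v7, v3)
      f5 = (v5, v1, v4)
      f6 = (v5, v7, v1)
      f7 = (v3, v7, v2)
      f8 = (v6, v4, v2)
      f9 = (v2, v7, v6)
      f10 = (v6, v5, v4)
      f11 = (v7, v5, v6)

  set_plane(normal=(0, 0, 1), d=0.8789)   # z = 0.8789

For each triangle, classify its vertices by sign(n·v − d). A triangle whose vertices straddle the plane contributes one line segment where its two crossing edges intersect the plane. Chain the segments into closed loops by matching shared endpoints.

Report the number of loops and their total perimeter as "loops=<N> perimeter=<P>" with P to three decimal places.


loops=1 perimeter=8.420

Straddling triangles (8 of 12):
  (v1,v3,v0) [++-] → (-1.215, 0.457439, 0.8789)–(-1.215, -0.89, 0.8789)  len=1.3474
  (v4,v1,v0) [-+-] → (-0.624482, -0.89, 0.8789)–(-1.215, -0.89, 0.8789)  len=0.5905
  (v0,v3,v2) [-+-] → (-1.215, 0.457439, 0.8789)–(-1.215, 0.89, 0.8789)  len=0.4326
  (v5,v1,v4) [++-] → (-0.624482, -0.89, 0.8789)–(1.215, -0.89, 0.8789)  len=1.8395
  (v3,v7,v2) [++-] → (0.624482, 0.89, 0.8789)–(-1.215, 0.89, 0.8789)  len=1.8395
  (v2,v7,v6) [-+-] → (0.624482, 0.89, 0.8789)–(1.215, 0.89, 0.8789)  len=0.5905
  (v6,v5,v4) [-+-] → (1.215, -0.457439, 0.8789)–(1.215, -0.89, 0.8789)  len=0.4326
  (v7,v5,v6) [++-] → (1.215, -0.457439, 0.8789)–(1.215, 0.89, 0.8789)  len=1.3474

Chained into 1 loop(s):
  loop 1: 8 segments, perimeter = 8.4200
Total perimeter = 8.420


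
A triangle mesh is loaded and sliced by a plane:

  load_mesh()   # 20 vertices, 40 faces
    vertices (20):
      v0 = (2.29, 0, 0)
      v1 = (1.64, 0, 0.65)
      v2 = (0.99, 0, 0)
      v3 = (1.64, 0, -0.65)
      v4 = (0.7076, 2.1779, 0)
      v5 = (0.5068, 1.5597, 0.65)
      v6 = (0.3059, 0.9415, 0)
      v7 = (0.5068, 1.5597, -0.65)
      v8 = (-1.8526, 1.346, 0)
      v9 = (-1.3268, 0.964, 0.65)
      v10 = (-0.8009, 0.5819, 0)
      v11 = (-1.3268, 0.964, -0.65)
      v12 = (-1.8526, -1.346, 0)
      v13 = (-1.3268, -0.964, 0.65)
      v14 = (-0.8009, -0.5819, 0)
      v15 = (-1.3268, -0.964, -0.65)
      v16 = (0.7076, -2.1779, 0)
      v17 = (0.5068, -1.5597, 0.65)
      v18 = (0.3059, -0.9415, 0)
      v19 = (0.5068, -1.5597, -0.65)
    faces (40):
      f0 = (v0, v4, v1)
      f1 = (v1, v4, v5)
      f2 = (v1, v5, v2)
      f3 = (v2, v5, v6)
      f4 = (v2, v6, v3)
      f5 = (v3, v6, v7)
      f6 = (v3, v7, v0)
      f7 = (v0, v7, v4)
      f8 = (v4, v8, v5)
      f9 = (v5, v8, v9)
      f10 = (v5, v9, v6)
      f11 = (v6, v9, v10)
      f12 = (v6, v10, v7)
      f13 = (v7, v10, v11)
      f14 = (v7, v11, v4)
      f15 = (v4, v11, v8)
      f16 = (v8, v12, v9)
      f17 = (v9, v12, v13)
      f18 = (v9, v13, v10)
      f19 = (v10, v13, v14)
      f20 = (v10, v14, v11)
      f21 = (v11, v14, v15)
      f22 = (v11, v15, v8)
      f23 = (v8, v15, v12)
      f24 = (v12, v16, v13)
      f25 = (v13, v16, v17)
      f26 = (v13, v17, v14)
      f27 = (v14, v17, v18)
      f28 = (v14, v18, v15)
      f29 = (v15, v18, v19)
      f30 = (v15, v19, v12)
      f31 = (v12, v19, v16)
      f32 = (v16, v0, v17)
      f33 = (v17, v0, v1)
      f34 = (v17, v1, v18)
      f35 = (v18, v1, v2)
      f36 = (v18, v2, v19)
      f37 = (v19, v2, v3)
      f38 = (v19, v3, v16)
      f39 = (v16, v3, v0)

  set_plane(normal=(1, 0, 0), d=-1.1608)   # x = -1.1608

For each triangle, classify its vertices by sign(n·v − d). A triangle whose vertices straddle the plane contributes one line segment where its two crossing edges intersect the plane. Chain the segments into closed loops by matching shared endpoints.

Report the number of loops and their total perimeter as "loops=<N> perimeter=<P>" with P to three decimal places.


Straddling triangles (18 of 40):
  (v4,v8,v5) [+-+] → (-1.1608, 1.57079, 0)–(-1.1608, 1.40866, 0.190587)  len=0.2502
  (v5,v8,v9) [+--] → (-1.1608, 1.40866, 0.190587)–(-1.1608, 1.01793, 0.65)  len=0.6031
  (v5,v9,v6) [+-+] → (-1.1608, 1.01793, 0.65)–(-1.1608, 0.961712, 0.583913)  len=0.0868
  (v6,v9,v10) [+-+] → (-1.1608, 0.961712, 0.583913)–(-1.1608, 0.84339, 0.444828)  len=0.1826
  (v7,v10,v11) [++-] → (-1.1608, 0.84339, -0.444828)–(-1.1608, 1.01793, -0.65)  len=0.2694
  (v7,v11,v4) [+-+] → (-1.1608, 1.01793, -0.65)–(-1.1608, 1.06305, -0.596962)  len=0.0696
  (v4,v11,v8) [+--] → (-1.1608, 1.06305, -0.596962)–(-1.1608, 1.57079, 0)  len=0.7837
  (v9,v13,v10) [--+] → (-1.1608, -0.476038, 0.444828)–(-1.1608, 0.84339, 0.444828)  len=1.3194
  (v10,v13,v14) [+-+] → (-1.1608, -0.476038, 0.444828)–(-1.1608, -0.84339, 0.444828)  len=0.3674
  (v10,v14,v11) [++-] → (-1.1608, 0.476038, -0.444828)–(-1.1608, 0.84339, -0.444828)  len=0.3674
  (v11,v14,v15) [-+-] → (-1.1608, 0.476038, -0.444828)–(-1.1608, -0.84339, -0.444828)  len=1.3194
  (v12,v16,v13) [-+-] → (-1.1608, -1.57079, 0)–(-1.1608, -1.06305, 0.596962)  len=0.7837
  (v13,v16,v17) [-++] → (-1.1608, -1.06305, 0.596962)–(-1.1608, -1.01793, 0.65)  len=0.0696
  (v13,v17,v14) [-++] → (-1.1608, -1.01793, 0.65)–(-1.1608, -0.84339, 0.444828)  len=0.2694
  (v14,v18,v15) [++-] → (-1.1608, -0.961712, -0.583913)–(-1.1608, -0.84339, -0.444828)  len=0.1826
  (v15,v18,v19) [-++] → (-1.1608, -0.961712, -0.583913)–(-1.1608, -1.01793, -0.65)  len=0.0868
  (v15,v19,v12) [-+-] → (-1.1608, -1.01793, -0.65)–(-1.1608, -1.40866, -0.190587)  len=0.6031
  (v12,v19,v16) [-++] → (-1.1608, -1.40866, -0.190587)–(-1.1608, -1.57079, 0)  len=0.2502

Chained into 1 loop(s):
  loop 1: 18 segments, perimeter = 7.8643
Total perimeter = 7.864

loops=1 perimeter=7.864
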